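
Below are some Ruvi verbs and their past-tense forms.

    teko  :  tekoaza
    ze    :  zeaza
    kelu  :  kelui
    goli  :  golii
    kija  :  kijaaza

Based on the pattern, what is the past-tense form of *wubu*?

The pattern is height harmony: -i when the last vowel of the stem is a high vowel (*kelu*, *goli*); -aza when the last vowel of the stem is a non-high vowel (*teko*, *ze*, *kija*).
*wubu* — last vowel /u/ (a high vowel) → -i → *wubui*.

wubui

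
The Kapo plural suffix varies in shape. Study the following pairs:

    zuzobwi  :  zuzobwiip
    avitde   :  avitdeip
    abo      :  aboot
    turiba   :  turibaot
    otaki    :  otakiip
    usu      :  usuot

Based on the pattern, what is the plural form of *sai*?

saiip

The pattern is front/back vowel harmony: -ip when the last vowel of the stem is a front vowel (*zuzobwi*, *avitde*, *otaki*); -ot when the last vowel of the stem is a back vowel (*abo*, *turiba*, *usu*).
Since the last vowel of *sai* is /i/ (a front vowel), it takes -ip, giving *saiip*.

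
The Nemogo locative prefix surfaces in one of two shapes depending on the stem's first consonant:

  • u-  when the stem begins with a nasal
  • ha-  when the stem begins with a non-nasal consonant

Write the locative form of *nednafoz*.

The first consonant of *nednafoz* is /n/, which is a nasal, so the prefix is u-, giving *unednafoz*.

unednafoz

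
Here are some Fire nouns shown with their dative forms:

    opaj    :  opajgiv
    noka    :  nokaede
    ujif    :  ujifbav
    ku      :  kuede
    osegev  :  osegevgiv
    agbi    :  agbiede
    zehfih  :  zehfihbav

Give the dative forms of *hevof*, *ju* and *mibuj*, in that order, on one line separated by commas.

Looking at the final sound of each stem: -bav when the stem ends in a voiceless consonant (*ujif*, *zehfih*); -giv when the stem ends in a voiced consonant (*opaj*, *osegev*); -ede when the stem ends in a vowel (*noka*, *ku*, *agbi*).
Since the final sound of *hevof* is /f/ (a voiceless consonant), it takes -bav, giving *hevofbav*.
Since the final sound of *ju* is /u/ (a vowel), it takes -ede, giving *juede*.
*mibuj* — final sound /j/ (a voiced consonant) → -giv → *mibujgiv*.

hevofbav, juede, mibujgiv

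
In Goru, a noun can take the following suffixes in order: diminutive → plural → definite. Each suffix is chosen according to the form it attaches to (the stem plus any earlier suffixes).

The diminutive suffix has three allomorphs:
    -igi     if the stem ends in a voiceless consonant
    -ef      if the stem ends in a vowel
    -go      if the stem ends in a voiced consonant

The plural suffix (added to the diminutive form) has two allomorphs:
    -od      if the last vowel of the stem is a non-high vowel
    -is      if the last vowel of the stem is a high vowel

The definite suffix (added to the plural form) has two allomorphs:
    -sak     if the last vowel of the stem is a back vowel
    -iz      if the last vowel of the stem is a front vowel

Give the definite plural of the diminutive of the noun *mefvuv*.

*mefvuv*: final sound = /v/, a voiced consonant → -go → *mefvuvgo*.
The diminutive form *mefvuvgo* — last vowel /o/ (a non-high vowel) → -od → *mefvuvgood*.
The plural form *mefvuvgood* — last vowel /o/ (a back vowel) → -sak → *mefvuvgoodsak*.

mefvuvgoodsak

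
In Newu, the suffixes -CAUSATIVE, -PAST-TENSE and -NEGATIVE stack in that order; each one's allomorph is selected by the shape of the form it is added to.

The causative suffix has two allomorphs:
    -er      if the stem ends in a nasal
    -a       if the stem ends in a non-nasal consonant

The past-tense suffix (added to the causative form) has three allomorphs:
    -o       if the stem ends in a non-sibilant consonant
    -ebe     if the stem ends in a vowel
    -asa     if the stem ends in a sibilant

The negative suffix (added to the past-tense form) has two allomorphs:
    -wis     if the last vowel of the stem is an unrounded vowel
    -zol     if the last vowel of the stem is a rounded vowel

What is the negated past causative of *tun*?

tunerozol

*tun*: final consonant = /n/, a nasal → -er → *tuner*.
The causative form *tuner*: final sound = /r/, a non-sibilant consonant → -o → *tunero*.
The past-tense form *tunero*: last vowel = /o/, a rounded vowel → -zol → *tunerozol*.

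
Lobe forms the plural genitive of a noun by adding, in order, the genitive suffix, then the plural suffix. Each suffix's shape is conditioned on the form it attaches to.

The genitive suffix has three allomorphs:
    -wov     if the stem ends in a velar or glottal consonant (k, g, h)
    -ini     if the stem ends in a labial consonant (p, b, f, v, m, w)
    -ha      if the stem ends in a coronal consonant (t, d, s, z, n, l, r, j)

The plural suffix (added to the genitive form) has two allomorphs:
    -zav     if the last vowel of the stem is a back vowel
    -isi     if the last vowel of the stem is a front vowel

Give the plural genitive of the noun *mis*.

mishazav

*mis* — final consonant /s/ (coronal) → -ha → *misha*.
The last vowel of the genitive form *misha* is /a/, which is a back vowel, so the plural suffix is -zav, giving *mishazav*.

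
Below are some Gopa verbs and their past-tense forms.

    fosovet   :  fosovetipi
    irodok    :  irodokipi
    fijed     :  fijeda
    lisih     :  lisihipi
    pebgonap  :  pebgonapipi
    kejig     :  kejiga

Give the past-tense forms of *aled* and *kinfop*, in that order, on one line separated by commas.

Looking at the final consonant of each stem: -ipi when the stem ends in a voiceless consonant (*fosovet*, *irodok*, *lisih*, *pebgonap*); -a when the stem ends in a voiced consonant (*fijed*, *kejig*).
*aled* — final consonant /d/ (voiced) → -a → *aleda*.
Since the final consonant of *kinfop* is /p/ (voiceless), it takes -ipi, giving *kinfopipi*.

aleda, kinfopipi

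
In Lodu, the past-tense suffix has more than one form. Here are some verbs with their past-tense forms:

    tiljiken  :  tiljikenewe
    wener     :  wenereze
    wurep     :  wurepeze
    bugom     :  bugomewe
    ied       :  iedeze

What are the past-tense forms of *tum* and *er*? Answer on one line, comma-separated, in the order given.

The pattern is nasality of the final consonant: -ewe when the stem ends in a nasal (*tiljiken*, *bugom*); -eze when the stem ends in a non-nasal consonant (*wener*, *wurep*, *ied*).
*tum* — final consonant /m/ (a nasal) → -ewe → *tumewe*.
*er* — final consonant /r/ (non-nasal) → -eze → *ereze*.

tumewe, ereze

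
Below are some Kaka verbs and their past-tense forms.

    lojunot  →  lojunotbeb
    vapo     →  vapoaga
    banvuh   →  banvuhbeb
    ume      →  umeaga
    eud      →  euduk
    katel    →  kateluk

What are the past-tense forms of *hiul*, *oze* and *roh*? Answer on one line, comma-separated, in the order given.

The suffix is conditioned by the final sound: -beb when the stem ends in a voiceless consonant (*lojunot*, *banvuh*); -uk when the stem ends in a voiced consonant (*eud*, *katel*); -aga when the stem ends in a vowel (*vapo*, *ume*).
*hiul*: final sound = /l/, a voiced consonant → -uk → *hiuluk*.
*oze*: final sound = /e/, a vowel → -aga → *ozeaga*.
*roh* — final sound /h/ (a voiceless consonant) → -beb → *rohbeb*.

hiuluk, ozeaga, rohbeb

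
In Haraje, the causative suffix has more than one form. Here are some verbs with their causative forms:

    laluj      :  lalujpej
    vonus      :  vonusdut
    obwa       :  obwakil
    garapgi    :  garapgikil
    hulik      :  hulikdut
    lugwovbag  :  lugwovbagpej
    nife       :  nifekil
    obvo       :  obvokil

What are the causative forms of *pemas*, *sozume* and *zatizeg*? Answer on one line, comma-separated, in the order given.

pemasdut, sozumekil, zatizegpej

The pattern is voicing of the final sound: -dut when the stem ends in a voiceless consonant (*vonus*, *hulik*); -pej when the stem ends in a voiced consonant (*laluj*, *lugwovbag*); -kil when the stem ends in a vowel (*obwa*, *garapgi*, *nife*, *obvo*).
Since the final sound of *pemas* is /s/ (a voiceless consonant), it takes -dut, giving *pemasdut*.
*sozume*: final sound = /e/, a vowel → -kil → *sozumekil*.
*zatizeg* — final sound /g/ (a voiced consonant) → -pej → *zatizegpej*.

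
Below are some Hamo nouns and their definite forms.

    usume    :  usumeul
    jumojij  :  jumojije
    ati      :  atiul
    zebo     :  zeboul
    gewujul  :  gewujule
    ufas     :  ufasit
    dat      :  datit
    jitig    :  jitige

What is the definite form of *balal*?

The alternation tracks the final sound of the stem — -it when the stem ends in a voiceless consonant (*ufas*, *dat*); -e when the stem ends in a voiced consonant (*jumojij*, *gewujul*, *jitig*); -ul when the stem ends in a vowel (*usume*, *ati*, *zebo*).
The final sound of *balal* is /l/, which is a voiced consonant, so the suffix is -e, giving *balale*.

balale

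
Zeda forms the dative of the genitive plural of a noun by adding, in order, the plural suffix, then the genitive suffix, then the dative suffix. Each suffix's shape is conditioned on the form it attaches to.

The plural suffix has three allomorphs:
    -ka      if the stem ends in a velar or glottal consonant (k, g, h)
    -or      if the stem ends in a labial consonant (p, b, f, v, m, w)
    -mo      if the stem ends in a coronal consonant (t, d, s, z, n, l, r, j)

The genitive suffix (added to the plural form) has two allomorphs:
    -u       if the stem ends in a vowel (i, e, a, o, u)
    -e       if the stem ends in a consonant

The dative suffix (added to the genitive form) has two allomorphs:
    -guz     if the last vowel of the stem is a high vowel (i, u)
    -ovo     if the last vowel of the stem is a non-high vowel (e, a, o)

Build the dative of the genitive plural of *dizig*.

*dizig* — final consonant /g/ (velar/glottal) → -ka → *dizigka*.
The plural form *dizigka* — final sound /a/ (a vowel) → -u → *dizigkau*.
The last vowel of the genitive form *dizigkau* is /u/, which is a high vowel, so the dative suffix is -guz, giving *dizigkauguz*.

dizigkauguz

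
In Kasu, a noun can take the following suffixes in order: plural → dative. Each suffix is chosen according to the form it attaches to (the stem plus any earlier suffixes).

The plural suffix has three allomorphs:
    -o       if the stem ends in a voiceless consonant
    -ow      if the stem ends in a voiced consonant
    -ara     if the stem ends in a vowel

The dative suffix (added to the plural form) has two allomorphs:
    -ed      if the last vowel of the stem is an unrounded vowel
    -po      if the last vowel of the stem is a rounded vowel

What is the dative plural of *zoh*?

zohopo

Since the final sound of *zoh* is /h/ (a voiceless consonant), it takes -o, giving *zoho*.
Since the last vowel of the plural form *zoho* is /o/ (a rounded vowel), it takes -po, giving *zohopo*.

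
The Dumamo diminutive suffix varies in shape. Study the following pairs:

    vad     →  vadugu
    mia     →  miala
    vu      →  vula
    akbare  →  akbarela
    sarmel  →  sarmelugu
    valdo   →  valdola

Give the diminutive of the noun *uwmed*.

uwmedugu

The suffix is conditioned by the final sound: -ugu when the stem ends in a consonant (*vad*, *sarmel*); -la when the stem ends in a vowel (*mia*, *vu*, *akbare*, *valdo*).
Since the final sound of *uwmed* is /d/ (a consonant), it takes -ugu, giving *uwmedugu*.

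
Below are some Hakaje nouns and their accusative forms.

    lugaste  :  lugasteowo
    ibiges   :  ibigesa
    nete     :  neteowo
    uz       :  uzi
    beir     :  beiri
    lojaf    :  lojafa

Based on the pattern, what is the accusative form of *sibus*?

sibusa

The suffix is conditioned by the final sound: -a when the stem ends in a voiceless consonant (*ibiges*, *lojaf*); -i when the stem ends in a voiced consonant (*uz*, *beir*); -owo when the stem ends in a vowel (*lugaste*, *nete*).
*sibus*: final sound = /s/, a voiceless consonant → -a → *sibusa*.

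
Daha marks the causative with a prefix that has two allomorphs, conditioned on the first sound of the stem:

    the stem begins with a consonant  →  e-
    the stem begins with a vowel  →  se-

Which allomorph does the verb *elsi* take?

se-

The first sound of *elsi* is /e/, which is a vowel, so the prefix is se-.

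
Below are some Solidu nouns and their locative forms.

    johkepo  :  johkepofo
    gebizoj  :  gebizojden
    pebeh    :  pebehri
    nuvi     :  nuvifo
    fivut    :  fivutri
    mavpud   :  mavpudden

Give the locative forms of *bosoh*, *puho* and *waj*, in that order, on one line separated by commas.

bosohri, puhofo, wajden

The pattern is voicing of the final sound: -ri when the stem ends in a voiceless consonant (*pebeh*, *fivut*); -den when the stem ends in a voiced consonant (*gebizoj*, *mavpud*); -fo when the stem ends in a vowel (*johkepo*, *nuvi*).
*bosoh*: final sound = /h/, a voiceless consonant → -ri → *bosohri*.
Since the final sound of *puho* is /o/ (a vowel), it takes -fo, giving *puhofo*.
The final sound of *waj* is /j/, which is a voiced consonant, so the suffix is -den, giving *wajden*.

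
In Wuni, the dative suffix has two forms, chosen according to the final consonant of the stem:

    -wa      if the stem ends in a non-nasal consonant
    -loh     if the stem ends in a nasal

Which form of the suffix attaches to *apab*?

-wa

Since the final consonant of *apab* is /b/ (non-nasal), it takes -wa.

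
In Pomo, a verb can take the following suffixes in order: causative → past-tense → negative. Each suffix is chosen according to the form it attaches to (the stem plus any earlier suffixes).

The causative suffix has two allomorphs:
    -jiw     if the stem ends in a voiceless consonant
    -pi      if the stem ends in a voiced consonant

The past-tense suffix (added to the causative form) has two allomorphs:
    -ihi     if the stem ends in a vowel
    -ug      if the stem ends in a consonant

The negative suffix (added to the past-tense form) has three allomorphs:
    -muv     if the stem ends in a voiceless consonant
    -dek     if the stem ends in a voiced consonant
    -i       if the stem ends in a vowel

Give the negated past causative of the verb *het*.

hetjiwugdek

*het*: final consonant = /t/, voiceless → -jiw → *hetjiw*.
Since the final sound of the causative form *hetjiw* is /w/ (a consonant), it takes -ug, giving *hetjiwug*.
The past-tense form *hetjiwug* — final sound /g/ (a voiced consonant) → -dek → *hetjiwugdek*.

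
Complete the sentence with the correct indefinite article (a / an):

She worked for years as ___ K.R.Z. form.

The indefinite article is chosen by the initial *sound* of the following word, not its spelling.
The initialism *K.R.Z.* is read letter by letter; the first letter, K, is pronounced /keɪ/, which begins with a consonant sound.
So the article is *a*: She worked for years as a K.R.Z. form.

a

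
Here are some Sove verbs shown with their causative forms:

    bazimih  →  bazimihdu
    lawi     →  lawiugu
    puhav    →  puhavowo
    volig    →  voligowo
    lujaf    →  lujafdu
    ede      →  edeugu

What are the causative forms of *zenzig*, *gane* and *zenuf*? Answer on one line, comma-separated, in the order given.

The suffix is conditioned by the final sound: -du when the stem ends in a voiceless consonant (*bazimih*, *lujaf*); -owo when the stem ends in a voiced consonant (*puhav*, *volig*); -ugu when the stem ends in a vowel (*lawi*, *ede*).
Since the final sound of *zenzig* is /g/ (a voiced consonant), it takes -owo, giving *zenzigowo*.
*gane*: final sound = /e/, a vowel → -ugu → *ganeugu*.
*zenuf* — final sound /f/ (a voiceless consonant) → -du → *zenufdu*.

zenzigowo, ganeugu, zenufdu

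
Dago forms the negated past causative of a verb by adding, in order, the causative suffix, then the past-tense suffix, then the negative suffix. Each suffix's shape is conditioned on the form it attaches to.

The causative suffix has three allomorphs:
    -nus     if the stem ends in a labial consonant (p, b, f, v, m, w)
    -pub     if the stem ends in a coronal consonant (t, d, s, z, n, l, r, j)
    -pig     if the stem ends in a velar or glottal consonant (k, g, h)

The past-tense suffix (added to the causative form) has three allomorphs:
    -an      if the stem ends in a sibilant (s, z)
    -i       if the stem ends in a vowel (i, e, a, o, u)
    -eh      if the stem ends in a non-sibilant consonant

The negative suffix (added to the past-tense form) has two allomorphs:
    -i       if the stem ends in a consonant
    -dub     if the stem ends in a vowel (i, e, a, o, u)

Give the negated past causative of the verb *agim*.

The final consonant of *agim* is /m/, which is labial, so the causative suffix is -nus, giving *agimnus*.
Since the final sound of the causative form *agimnus* is /s/ (a sibilant), it takes -an, giving *agimnusan*.
The past-tense form *agimnusan*: final sound = /n/, a consonant → -i → *agimnusani*.

agimnusani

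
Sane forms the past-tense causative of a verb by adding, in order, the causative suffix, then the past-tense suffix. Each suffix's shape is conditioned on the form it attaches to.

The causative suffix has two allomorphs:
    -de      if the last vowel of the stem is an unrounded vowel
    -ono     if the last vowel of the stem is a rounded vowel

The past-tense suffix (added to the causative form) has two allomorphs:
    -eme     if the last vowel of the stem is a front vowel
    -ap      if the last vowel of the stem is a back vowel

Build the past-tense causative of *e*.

edeeme

*e* — last vowel /e/ (an unrounded vowel) → -de → *ede*.
The causative form *ede* — last vowel /e/ (a front vowel) → -eme → *edeeme*.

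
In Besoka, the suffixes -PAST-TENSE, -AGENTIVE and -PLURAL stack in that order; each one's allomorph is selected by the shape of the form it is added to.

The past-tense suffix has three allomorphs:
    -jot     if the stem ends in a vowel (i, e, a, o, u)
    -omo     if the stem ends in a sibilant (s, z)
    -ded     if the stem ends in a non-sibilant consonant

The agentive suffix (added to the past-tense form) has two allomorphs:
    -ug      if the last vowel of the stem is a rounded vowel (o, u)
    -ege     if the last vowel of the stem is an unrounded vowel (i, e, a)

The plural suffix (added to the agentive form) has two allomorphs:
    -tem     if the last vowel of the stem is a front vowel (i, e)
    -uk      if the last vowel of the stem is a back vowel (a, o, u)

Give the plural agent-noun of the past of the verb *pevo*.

pevojotuguk

*pevo*: final sound = /o/, a vowel → -jot → *pevojot*.
The last vowel of the past-tense form *pevojot* is /o/, which is a rounded vowel, so the agentive suffix is -ug, giving *pevojotug*.
The last vowel of the agentive form *pevojotug* is /u/, which is a back vowel, so the plural suffix is -uk, giving *pevojotuguk*.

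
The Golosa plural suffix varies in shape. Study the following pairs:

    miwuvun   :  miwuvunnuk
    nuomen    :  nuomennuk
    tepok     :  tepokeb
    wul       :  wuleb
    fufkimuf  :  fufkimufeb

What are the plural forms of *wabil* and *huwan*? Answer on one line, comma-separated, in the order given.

The pattern is nasality of the final consonant: -nuk when the stem ends in a nasal (*miwuvun*, *nuomen*); -eb when the stem ends in a non-nasal consonant (*tepok*, *wul*, *fufkimuf*).
*wabil* — final consonant /l/ (non-nasal) → -eb → *wabileb*.
Since the final consonant of *huwan* is /n/ (a nasal), it takes -nuk, giving *huwannuk*.

wabileb, huwannuk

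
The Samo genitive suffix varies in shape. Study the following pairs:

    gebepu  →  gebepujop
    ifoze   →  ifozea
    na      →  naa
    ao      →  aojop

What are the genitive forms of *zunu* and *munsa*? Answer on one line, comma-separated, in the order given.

zunujop, munsaa

The suffix is conditioned by the last vowel: -jop when the last vowel of the stem is a rounded vowel (*gebepu*, *ao*); -a when the last vowel of the stem is an unrounded vowel (*ifoze*, *na*).
The last vowel of *zunu* is /u/, which is a rounded vowel, so the suffix is -jop, giving *zunujop*.
The last vowel of *munsa* is /a/, which is an unrounded vowel, so the suffix is -a, giving *munsaa*.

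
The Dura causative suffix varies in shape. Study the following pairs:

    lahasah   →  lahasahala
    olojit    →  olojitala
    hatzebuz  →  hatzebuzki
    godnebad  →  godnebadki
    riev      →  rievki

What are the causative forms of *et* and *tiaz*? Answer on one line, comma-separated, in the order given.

etala, tiazki

The alternation tracks the final consonant of the stem — -ala when the stem ends in a voiceless consonant (*lahasah*, *olojit*); -ki when the stem ends in a voiced consonant (*hatzebuz*, *godnebad*, *riev*).
The final consonant of *et* is /t/, which is voiceless, so the suffix is -ala, giving *etala*.
Since the final consonant of *tiaz* is /z/ (voiced), it takes -ki, giving *tiazki*.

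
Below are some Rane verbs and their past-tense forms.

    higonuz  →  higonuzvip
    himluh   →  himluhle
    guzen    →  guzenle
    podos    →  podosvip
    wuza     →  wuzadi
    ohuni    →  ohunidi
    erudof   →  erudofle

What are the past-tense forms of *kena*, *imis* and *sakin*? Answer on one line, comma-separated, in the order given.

The pattern is sibilance of the final sound: -vip when the stem ends in a sibilant (*higonuz*, *podos*); -le when the stem ends in a non-sibilant consonant (*himluh*, *guzen*, *erudof*); -di when the stem ends in a vowel (*wuza*, *ohuni*).
*kena* — final sound /a/ (a vowel) → -di → *kenadi*.
*imis*: final sound = /s/, a sibilant → -vip → *imisvip*.
Since the final sound of *sakin* is /n/ (a non-sibilant consonant), it takes -le, giving *sakinle*.

kenadi, imisvip, sakinle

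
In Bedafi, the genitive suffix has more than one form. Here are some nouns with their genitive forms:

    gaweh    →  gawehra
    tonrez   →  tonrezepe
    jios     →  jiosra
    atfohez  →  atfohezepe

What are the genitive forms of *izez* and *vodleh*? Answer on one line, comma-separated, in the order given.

izezepe, vodlehra

Looking at the final consonant of each stem: -ra when the stem ends in a voiceless consonant (*gaweh*, *jios*); -epe when the stem ends in a voiced consonant (*tonrez*, *atfohez*).
*izez* — final consonant /z/ (voiced) → -epe → *izezepe*.
Since the final consonant of *vodleh* is /h/ (voiceless), it takes -ra, giving *vodlehra*.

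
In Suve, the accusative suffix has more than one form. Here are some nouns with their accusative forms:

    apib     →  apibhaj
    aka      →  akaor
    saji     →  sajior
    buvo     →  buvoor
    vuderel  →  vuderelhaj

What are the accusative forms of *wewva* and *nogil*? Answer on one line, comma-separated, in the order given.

Looking at the final sound of each stem: -haj when the stem ends in a consonant (*apib*, *vuderel*); -or when the stem ends in a vowel (*aka*, *saji*, *buvo*).
*wewva*: final sound = /a/, a vowel → -or → *wewvaor*.
*nogil* — final sound /l/ (a consonant) → -haj → *nogilhaj*.

wewvaor, nogilhaj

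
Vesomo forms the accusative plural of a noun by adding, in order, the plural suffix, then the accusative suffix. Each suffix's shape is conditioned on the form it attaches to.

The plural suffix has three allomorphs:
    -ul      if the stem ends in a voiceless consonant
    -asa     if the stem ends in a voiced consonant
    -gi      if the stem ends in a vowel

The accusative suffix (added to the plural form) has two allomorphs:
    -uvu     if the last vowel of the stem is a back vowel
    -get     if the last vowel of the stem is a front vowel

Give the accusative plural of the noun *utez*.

utezasauvu

The final sound of *utez* is /z/, which is a voiced consonant, so the plural suffix is -asa, giving *utezasa*.
The last vowel of the plural form *utezasa* is /a/, which is a back vowel, so the accusative suffix is -uvu, giving *utezasauvu*.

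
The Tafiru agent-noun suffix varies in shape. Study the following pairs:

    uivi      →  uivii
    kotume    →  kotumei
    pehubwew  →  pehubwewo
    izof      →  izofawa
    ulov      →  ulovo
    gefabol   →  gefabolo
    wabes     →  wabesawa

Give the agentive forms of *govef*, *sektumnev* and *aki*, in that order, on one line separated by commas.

govefawa, sektumnevo, akii

The alternation tracks the final sound of the stem — -awa when the stem ends in a voiceless consonant (*izof*, *wabes*); -o when the stem ends in a voiced consonant (*pehubwew*, *ulov*, *gefabol*); -i when the stem ends in a vowel (*uivi*, *kotume*).
Since the final sound of *govef* is /f/ (a voiceless consonant), it takes -awa, giving *govefawa*.
The final sound of *sektumnev* is /v/, which is a voiced consonant, so the suffix is -o, giving *sektumnevo*.
*aki*: final sound = /i/, a vowel → -i → *akii*.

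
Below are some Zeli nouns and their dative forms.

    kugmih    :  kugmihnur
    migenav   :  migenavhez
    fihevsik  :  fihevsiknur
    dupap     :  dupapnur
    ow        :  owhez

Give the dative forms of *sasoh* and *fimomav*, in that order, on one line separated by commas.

The alternation tracks the final consonant of the stem — -nur when the stem ends in a voiceless consonant (*kugmih*, *fihevsik*, *dupap*); -hez when the stem ends in a voiced consonant (*migenav*, *ow*).
*sasoh* — final consonant /h/ (voiceless) → -nur → *sasohnur*.
*fimomav* — final consonant /v/ (voiced) → -hez → *fimomavhez*.

sasohnur, fimomavhez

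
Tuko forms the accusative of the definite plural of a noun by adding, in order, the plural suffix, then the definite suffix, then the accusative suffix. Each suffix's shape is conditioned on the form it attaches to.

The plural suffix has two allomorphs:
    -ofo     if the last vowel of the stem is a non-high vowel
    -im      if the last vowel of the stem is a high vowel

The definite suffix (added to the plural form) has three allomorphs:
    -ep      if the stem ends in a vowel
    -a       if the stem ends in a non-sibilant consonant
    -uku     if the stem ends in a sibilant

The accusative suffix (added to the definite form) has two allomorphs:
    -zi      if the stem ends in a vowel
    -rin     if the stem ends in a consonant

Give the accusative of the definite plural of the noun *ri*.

*ri*: last vowel = /i/, a high vowel → -im → *riim*.
Since the final sound of the plural form *riim* is /m/ (a non-sibilant consonant), it takes -a, giving *riima*.
Since the final sound of the definite form *riima* is /a/ (a vowel), it takes -zi, giving *riimazi*.

riimazi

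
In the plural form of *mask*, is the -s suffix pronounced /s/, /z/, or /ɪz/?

The stem *mask* ends in a voiceless non-sibilant consonant.
The plural suffix surfaces as /ɪz/ after sibilants, /s/ after other voiceless consonants, and /z/ after other voiced sounds.
So the plural -s on *mask* is pronounced /s/.

/s/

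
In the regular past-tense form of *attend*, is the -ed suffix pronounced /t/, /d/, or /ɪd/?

/ɪd/

The stem *attend* ends in /t/ or /d/.
The -ed suffix is realized as /ɪd/ after /t, d/; as /t/ after other voiceless consonants; and as /d/ after other voiced sounds.
So -ed on *attend* is pronounced /ɪd/.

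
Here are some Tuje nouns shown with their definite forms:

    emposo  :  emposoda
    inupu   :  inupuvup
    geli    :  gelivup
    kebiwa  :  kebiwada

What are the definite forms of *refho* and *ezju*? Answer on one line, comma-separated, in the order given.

The pattern is height harmony: -vup when the last vowel of the stem is a high vowel (*inupu*, *geli*); -da when the last vowel of the stem is a non-high vowel (*emposo*, *kebiwa*).
*refho* — last vowel /o/ (a non-high vowel) → -da → *refhoda*.
*ezju*: last vowel = /u/, a high vowel → -vup → *ezjuvup*.

refhoda, ezjuvup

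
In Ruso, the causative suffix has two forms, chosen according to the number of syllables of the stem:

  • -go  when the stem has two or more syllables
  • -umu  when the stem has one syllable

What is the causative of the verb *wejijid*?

*wejijid* has 3 syllables, so the suffix is -go, giving *wejijidgo*.

wejijidgo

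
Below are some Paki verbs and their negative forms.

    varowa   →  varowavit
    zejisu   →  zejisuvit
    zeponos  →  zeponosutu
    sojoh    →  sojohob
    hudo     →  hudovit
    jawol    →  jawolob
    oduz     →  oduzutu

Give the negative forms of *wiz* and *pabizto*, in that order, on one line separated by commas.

Looking at the final sound of each stem: -utu when the stem ends in a sibilant (*zeponos*, *oduz*); -ob when the stem ends in a non-sibilant consonant (*sojoh*, *jawol*); -vit when the stem ends in a vowel (*varowa*, *zejisu*, *hudo*).
*wiz* — final sound /z/ (a sibilant) → -utu → *wizutu*.
*pabizto* — final sound /o/ (a vowel) → -vit → *pabiztovit*.

wizutu, pabiztovit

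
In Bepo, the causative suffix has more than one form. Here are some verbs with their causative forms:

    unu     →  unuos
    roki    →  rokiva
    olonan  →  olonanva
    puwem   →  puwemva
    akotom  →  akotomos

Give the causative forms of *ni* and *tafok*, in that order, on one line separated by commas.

Looking at the last vowel of each stem: -os when the last vowel of the stem is a rounded vowel (*unu*, *akotom*); -va when the last vowel of the stem is an unrounded vowel (*roki*, *olonan*, *puwem*).
Since the last vowel of *ni* is /i/ (an unrounded vowel), it takes -va, giving *niva*.
*tafok* — last vowel /o/ (a rounded vowel) → -os → *tafokos*.

niva, tafokos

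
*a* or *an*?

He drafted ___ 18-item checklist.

The indefinite article is chosen by the initial *sound* of the following word, not its spelling.
The number *18* is spoken "eighteen", beginning with /ˌeɪˈtiːn/ — a vowel sound.
So the article is *an*: He drafted an 18-item checklist.

an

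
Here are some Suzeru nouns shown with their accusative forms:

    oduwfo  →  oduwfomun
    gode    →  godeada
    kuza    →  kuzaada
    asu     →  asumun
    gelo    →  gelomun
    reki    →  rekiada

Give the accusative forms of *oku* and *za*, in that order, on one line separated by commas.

The suffix is conditioned by the last vowel: -mun when the last vowel of the stem is a rounded vowel (*oduwfo*, *asu*, *gelo*); -ada when the last vowel of the stem is an unrounded vowel (*gode*, *kuza*, *reki*).
The last vowel of *oku* is /u/, which is a rounded vowel, so the suffix is -mun, giving *okumun*.
*za* — last vowel /a/ (an unrounded vowel) → -ada → *zaada*.

okumun, zaada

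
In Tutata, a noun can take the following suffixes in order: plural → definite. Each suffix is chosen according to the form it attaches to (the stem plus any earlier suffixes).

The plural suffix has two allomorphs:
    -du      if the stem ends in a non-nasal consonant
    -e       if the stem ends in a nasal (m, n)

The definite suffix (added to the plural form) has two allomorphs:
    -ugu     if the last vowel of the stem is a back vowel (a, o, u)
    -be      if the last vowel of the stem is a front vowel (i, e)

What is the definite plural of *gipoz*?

The final consonant of *gipoz* is /z/, which is non-nasal, so the plural suffix is -du, giving *gipozdu*.
The last vowel of the plural form *gipozdu* is /u/, which is a back vowel, so the definite suffix is -ugu, giving *gipozduugu*.

gipozduugu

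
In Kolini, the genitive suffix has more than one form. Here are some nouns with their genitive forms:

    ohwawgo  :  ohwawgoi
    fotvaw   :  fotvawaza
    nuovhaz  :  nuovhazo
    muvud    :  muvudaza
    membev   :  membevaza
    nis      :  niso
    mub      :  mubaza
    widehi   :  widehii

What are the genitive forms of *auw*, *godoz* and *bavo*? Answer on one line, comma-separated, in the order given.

auwaza, godozo, bavoi

The pattern is sibilance of the final sound: -o when the stem ends in a sibilant (*nuovhaz*, *nis*); -aza when the stem ends in a non-sibilant consonant (*fotvaw*, *muvud*, *membev*, *mub*); -i when the stem ends in a vowel (*ohwawgo*, *widehi*).
Since the final sound of *auw* is /w/ (a non-sibilant consonant), it takes -aza, giving *auwaza*.
The final sound of *godoz* is /z/, which is a sibilant, so the suffix is -o, giving *godozo*.
The final sound of *bavo* is /o/, which is a vowel, so the suffix is -i, giving *bavoi*.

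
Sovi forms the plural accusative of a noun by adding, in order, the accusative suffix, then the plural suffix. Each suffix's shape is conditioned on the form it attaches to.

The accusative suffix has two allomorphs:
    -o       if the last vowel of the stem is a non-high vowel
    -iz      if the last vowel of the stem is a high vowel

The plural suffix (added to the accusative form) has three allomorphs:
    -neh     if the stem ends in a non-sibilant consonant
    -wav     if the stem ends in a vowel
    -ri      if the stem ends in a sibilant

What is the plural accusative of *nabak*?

*nabak* — last vowel /a/ (a non-high vowel) → -o → *nabako*.
Since the final sound of the accusative form *nabako* is /o/ (a vowel), it takes -wav, giving *nabakowav*.

nabakowav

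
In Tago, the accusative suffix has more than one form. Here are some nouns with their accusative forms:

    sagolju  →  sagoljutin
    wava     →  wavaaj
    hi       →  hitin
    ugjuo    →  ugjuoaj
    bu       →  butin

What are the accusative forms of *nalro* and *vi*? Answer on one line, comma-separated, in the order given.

The alternation tracks the last vowel of the stem — -tin when the last vowel of the stem is a high vowel (*sagolju*, *hi*, *bu*); -aj when the last vowel of the stem is a non-high vowel (*wava*, *ugjuo*).
The last vowel of *nalro* is /o/, which is a non-high vowel, so the suffix is -aj, giving *nalroaj*.
*vi* — last vowel /i/ (a high vowel) → -tin → *vitin*.

nalroaj, vitin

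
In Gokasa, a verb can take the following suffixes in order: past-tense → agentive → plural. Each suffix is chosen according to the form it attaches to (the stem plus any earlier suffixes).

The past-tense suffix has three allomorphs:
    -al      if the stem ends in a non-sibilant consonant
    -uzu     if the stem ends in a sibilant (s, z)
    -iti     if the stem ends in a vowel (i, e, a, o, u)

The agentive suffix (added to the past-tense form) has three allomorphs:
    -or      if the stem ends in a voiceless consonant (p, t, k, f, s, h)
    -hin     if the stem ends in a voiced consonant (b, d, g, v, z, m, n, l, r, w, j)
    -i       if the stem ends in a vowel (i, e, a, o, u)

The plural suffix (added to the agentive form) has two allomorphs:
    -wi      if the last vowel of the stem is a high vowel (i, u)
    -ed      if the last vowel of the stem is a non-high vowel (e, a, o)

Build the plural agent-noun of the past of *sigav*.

sigavalhinwi

The final sound of *sigav* is /v/, which is a non-sibilant consonant, so the past-tense suffix is -al, giving *sigaval*.
Since the final sound of the past-tense form *sigaval* is /l/ (a voiced consonant), it takes -hin, giving *sigavalhin*.
The agentive form *sigavalhin*: last vowel = /i/, a high vowel → -wi → *sigavalhinwi*.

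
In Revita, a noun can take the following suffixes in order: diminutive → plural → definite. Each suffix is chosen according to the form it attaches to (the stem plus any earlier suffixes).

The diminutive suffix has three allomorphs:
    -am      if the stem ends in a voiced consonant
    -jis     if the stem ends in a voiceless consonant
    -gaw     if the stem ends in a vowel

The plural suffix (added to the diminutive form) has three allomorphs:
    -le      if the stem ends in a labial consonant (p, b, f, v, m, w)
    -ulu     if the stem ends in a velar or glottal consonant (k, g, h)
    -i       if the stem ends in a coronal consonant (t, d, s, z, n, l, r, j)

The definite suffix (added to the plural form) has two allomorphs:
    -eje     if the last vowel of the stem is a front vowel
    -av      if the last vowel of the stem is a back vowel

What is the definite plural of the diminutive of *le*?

Since the final sound of *le* is /e/ (a vowel), it takes -gaw, giving *legaw*.
The diminutive form *legaw* — final consonant /w/ (labial) → -le → *legawle*.
Since the last vowel of the plural form *legawle* is /e/ (a front vowel), it takes -eje, giving *legawleeje*.

legawleeje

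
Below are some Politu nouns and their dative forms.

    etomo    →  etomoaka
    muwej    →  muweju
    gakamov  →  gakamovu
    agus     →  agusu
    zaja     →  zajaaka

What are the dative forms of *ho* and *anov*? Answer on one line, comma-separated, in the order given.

Looking at the final sound of each stem: -u when the stem ends in a consonant (*muwej*, *gakamov*, *agus*); -aka when the stem ends in a vowel (*etomo*, *zaja*).
*ho*: final sound = /o/, a vowel → -aka → *hoaka*.
Since the final sound of *anov* is /v/ (a consonant), it takes -u, giving *anovu*.

hoaka, anovu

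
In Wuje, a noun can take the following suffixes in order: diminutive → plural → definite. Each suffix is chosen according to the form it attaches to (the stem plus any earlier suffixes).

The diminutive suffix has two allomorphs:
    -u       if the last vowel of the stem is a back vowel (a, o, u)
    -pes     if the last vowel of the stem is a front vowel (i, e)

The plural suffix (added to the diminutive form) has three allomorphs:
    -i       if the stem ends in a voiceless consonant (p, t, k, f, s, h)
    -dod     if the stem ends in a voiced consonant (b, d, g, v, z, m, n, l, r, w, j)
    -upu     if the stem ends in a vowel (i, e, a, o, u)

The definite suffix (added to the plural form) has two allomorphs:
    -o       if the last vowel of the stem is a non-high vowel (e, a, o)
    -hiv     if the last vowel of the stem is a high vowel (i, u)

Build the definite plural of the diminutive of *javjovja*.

javjovjauupuhiv

*javjovja* — last vowel /a/ (a back vowel) → -u → *javjovjau*.
The diminutive form *javjovjau*: final sound = /u/, a vowel → -upu → *javjovjauupu*.
Since the last vowel of the plural form *javjovjauupu* is /u/ (a high vowel), it takes -hiv, giving *javjovjauupuhiv*.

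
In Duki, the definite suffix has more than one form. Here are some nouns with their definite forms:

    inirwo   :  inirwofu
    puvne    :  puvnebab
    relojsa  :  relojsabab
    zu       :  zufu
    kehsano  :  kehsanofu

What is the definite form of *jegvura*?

jegvurabab

The alternation tracks the last vowel of the stem — -fu when the last vowel of the stem is a rounded vowel (*inirwo*, *zu*, *kehsano*); -bab when the last vowel of the stem is an unrounded vowel (*puvne*, *relojsa*).
*jegvura*: last vowel = /a/, an unrounded vowel → -bab → *jegvurabab*.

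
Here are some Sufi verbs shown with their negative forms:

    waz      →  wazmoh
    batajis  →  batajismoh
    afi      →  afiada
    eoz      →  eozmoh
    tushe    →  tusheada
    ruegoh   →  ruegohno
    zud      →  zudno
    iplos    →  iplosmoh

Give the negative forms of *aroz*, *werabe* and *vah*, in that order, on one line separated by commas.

The alternation tracks the final sound of the stem — -moh when the stem ends in a sibilant (*waz*, *batajis*, *eoz*, *iplos*); -no when the stem ends in a non-sibilant consonant (*ruegoh*, *zud*); -ada when the stem ends in a vowel (*afi*, *tushe*).
The final sound of *aroz* is /z/, which is a sibilant, so the suffix is -moh, giving *arozmoh*.
*werabe* — final sound /e/ (a vowel) → -ada → *werabeada*.
The final sound of *vah* is /h/, which is a non-sibilant consonant, so the suffix is -no, giving *vahno*.

arozmoh, werabeada, vahno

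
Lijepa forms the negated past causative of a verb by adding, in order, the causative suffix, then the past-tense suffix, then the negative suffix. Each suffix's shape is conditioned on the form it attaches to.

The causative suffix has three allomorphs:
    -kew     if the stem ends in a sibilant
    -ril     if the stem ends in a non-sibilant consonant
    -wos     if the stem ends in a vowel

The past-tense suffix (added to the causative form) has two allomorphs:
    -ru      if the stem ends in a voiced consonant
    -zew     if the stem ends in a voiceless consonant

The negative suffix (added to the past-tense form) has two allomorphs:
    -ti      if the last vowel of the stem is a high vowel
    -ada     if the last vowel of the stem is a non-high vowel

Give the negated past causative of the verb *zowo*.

*zowo*: final sound = /o/, a vowel → -wos → *zowowos*.
The final consonant of the causative form *zowowos* is /s/, which is voiceless, so the past-tense suffix is -zew, giving *zowowoszew*.
The last vowel of the past-tense form *zowowoszew* is /e/, which is a non-high vowel, so the negative suffix is -ada, giving *zowowoszewada*.

zowowoszewada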